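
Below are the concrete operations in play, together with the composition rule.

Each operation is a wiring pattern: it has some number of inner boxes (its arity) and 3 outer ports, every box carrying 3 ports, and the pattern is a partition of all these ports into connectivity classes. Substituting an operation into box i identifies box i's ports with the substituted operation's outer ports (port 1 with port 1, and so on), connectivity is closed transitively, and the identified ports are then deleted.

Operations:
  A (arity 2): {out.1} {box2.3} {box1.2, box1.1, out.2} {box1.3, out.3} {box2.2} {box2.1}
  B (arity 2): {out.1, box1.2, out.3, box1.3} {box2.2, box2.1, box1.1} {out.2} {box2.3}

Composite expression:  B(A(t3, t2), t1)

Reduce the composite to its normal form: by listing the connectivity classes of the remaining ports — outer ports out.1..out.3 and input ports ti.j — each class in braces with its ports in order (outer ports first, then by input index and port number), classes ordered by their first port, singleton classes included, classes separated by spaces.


{out.1, out.3, t3.1, t3.2, t3.3} {out.2} {t1.1, t1.2} {t1.3} {t2.1} {t2.2} {t2.3}

Connectivity passes through glued B-boundaries; trace each wire chain.
after A, the pattern on (t3, t2) reads {out.1} {out.2, t3.1, t3.2} {out.3, t3.3} {t2.1} {t2.2} {t2.3} (out.j = its outer ports)
after B, the pattern on (t3, t2, t1) reads {out.1, out.3, t3.1, t3.2, t3.3} {out.2} {t1.1, t1.2} {t1.3} {t2.1} {t2.2} {t2.3} (out.j = its outer ports)


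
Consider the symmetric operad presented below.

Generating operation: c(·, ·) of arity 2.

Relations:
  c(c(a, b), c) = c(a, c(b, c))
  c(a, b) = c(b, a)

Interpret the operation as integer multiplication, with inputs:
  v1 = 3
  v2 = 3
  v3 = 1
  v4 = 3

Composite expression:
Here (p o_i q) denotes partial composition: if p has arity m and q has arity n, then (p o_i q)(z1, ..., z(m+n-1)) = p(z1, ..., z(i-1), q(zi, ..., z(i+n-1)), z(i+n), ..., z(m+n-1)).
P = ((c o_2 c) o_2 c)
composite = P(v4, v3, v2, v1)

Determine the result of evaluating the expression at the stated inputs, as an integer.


27

c(v3, v2) = 3
c(c(v3, v2), v1) = 9
c(v4, c(c(v3, v2), v1)) = 27


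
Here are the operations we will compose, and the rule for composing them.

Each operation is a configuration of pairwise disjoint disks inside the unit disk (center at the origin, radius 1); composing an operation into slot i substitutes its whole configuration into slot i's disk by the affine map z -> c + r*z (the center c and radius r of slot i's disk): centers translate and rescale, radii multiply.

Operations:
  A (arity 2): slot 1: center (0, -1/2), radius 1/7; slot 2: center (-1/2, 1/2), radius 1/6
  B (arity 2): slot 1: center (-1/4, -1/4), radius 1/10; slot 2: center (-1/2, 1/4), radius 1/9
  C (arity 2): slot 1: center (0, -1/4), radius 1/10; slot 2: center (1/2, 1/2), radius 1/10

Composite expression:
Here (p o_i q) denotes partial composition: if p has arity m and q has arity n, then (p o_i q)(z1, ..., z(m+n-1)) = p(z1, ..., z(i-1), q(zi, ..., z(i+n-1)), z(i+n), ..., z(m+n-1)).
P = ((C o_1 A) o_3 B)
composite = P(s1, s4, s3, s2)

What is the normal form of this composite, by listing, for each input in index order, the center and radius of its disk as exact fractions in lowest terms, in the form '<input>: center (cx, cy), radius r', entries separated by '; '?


s1: center (0, -3/10), radius 1/70; s2: center (9/20, 21/40), radius 1/90; s3: center (19/40, 19/40), radius 1/100; s4: center (-1/20, -1/5), radius 1/60

Nesting under C composes maps z -> c + r*z down each s-path.
input s1: applying the 2 nested substitutions gives center (0, -3/10), radius 1/70
input s4: applying the 2 nested substitutions gives center (-1/20, -1/5), radius 1/60
input s3: applying the 2 nested substitutions gives center (19/40, 19/40), radius 1/100
input s2: applying the 2 nested substitutions gives center (9/20, 21/40), radius 1/90


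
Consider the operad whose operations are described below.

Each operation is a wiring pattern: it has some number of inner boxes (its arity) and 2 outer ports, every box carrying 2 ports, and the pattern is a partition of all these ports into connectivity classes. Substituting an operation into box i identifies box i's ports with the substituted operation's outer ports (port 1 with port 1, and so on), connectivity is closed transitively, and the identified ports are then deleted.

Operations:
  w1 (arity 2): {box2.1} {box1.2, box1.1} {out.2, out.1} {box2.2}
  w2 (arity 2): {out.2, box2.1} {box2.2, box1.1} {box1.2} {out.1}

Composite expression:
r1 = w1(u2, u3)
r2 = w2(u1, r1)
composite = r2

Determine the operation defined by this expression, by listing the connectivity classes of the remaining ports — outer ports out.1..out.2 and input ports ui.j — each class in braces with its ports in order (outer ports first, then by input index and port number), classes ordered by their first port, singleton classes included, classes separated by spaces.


{out.1} {out.2, u1.1} {u1.2} {u2.1, u2.2} {u3.1} {u3.2}

Substituting into w2 glues patterns; closure does the rest.
w1 over (u2, u3) gives {out.1, out.2} {u2.1, u2.2} {u3.1} {u3.2}, out.j being that stage's outer ports
w2 over (u1, u2, u3) gives {out.1} {out.2, u1.1} {u1.2} {u2.1, u2.2} {u3.1} {u3.2}, out.j being that stage's outer ports


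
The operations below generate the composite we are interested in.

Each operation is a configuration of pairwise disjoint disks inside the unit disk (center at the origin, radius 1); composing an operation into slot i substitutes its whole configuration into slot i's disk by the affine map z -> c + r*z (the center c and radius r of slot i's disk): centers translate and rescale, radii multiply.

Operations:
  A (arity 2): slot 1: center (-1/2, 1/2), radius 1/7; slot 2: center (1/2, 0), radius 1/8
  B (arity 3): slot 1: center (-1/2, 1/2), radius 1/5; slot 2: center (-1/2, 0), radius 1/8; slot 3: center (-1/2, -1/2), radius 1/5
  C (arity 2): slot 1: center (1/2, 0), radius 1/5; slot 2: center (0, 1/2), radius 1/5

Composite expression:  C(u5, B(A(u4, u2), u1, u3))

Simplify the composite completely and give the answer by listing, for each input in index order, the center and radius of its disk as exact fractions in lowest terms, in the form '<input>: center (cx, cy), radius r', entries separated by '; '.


u1: center (-1/10, 1/2), radius 1/40; u2: center (-2/25, 3/5), radius 1/200; u3: center (-1/10, 2/5), radius 1/25; u4: center (-3/25, 31/50), radius 1/175; u5: center (1/2, 0), radius 1/5


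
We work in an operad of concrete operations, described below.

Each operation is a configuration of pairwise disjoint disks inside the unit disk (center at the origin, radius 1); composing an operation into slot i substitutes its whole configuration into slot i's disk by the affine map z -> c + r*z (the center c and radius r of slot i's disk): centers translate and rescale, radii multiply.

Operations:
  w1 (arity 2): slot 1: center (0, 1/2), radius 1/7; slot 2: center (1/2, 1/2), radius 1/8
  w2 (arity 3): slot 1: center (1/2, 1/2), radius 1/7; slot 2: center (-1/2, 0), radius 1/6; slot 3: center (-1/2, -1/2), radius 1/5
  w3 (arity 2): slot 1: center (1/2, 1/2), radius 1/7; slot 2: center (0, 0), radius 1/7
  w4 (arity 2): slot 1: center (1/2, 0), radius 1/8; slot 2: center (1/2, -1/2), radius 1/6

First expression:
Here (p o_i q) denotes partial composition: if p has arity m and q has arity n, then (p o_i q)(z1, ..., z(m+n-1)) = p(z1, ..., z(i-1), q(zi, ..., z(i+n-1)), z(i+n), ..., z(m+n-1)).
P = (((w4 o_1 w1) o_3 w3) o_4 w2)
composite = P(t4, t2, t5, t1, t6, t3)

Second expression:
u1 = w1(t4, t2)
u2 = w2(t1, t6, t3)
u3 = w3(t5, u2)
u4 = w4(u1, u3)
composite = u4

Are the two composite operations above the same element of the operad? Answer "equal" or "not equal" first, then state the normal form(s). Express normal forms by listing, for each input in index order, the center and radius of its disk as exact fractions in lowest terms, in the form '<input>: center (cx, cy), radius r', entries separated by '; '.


In normal form, the first expression is t1: center (43/84, -41/84), radius 1/294; t2: center (9/16, 1/16), radius 1/64; t3: center (41/84, -43/84), radius 1/210; t4: center (1/2, 1/16), radius 1/56; t5: center (7/12, -5/12), radius 1/42; t6: center (41/84, -1/2), radius 1/252
In normal form, the second expression is t1: center (43/84, -41/84), radius 1/294; t2: center (9/16, 1/16), radius 1/64; t3: center (41/84, -43/84), radius 1/210; t4: center (1/2, 1/16), radius 1/56; t5: center (7/12, -5/12), radius 1/42; t6: center (41/84, -1/2), radius 1/252
Identical normal forms: equal.

equal; the common form is t1: center (43/84, -41/84), radius 1/294; t2: center (9/16, 1/16), radius 1/64; t3: center (41/84, -43/84), radius 1/210; t4: center (1/2, 1/16), radius 1/56; t5: center (7/12, -5/12), radius 1/42; t6: center (41/84, -1/2), radius 1/252


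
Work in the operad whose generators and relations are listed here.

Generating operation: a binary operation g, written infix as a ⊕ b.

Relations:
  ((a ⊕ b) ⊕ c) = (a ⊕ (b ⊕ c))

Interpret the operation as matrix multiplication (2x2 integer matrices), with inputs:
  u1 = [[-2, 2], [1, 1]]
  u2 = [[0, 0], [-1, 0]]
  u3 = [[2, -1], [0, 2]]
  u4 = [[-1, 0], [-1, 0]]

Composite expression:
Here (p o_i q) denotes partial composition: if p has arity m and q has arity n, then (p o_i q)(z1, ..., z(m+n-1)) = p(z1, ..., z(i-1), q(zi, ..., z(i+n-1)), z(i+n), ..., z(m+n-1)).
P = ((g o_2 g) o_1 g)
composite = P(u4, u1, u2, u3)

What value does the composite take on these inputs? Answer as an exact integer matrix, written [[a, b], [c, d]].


(u4 ⊕ u1) = [[2, -2], [2, -2]]
(u2 ⊕ u3) = [[0, 0], [-2, 1]]
((u4 ⊕ u1) ⊕ (u2 ⊕ u3)) = [[4, -2], [4, -2]]

[[4, -2], [4, -2]]


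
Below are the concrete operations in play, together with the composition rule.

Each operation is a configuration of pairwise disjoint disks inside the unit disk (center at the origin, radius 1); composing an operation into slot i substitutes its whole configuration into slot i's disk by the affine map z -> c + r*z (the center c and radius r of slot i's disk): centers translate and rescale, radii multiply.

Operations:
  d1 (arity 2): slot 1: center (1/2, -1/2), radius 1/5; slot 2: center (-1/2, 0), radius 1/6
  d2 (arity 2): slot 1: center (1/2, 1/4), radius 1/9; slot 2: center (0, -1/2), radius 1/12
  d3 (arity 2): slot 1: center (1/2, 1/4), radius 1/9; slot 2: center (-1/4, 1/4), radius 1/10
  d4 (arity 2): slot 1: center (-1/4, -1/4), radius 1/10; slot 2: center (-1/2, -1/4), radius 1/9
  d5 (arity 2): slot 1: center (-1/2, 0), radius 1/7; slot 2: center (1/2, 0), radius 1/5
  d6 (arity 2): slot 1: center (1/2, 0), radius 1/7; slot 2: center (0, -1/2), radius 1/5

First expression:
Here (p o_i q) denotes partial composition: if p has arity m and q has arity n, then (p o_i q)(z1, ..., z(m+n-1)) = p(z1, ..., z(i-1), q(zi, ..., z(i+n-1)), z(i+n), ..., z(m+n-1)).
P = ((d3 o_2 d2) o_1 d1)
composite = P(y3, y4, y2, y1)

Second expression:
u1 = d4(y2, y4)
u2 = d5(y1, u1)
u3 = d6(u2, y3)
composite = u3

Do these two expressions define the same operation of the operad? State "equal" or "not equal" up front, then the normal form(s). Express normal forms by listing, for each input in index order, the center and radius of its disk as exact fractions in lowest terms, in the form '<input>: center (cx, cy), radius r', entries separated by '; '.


not equal — first y1: center (-1/4, 1/5), radius 1/120; y2: center (-1/5, 11/40), radius 1/90; y3: center (5/9, 7/36), radius 1/45; y4: center (4/9, 1/4), radius 1/54, second y1: center (3/7, 0), radius 1/49; y2: center (79/140, -1/140), radius 1/350; y3: center (0, -1/2), radius 1/5; y4: center (39/70, -1/140), radius 1/315

Normal form of the first expression: y1: center (-1/4, 1/5), radius 1/120; y2: center (-1/5, 11/40), radius 1/90; y3: center (5/9, 7/36), radius 1/45; y4: center (4/9, 1/4), radius 1/54
Normal form of the second expression: y1: center (3/7, 0), radius 1/49; y2: center (79/140, -1/140), radius 1/350; y3: center (0, -1/2), radius 1/5; y4: center (39/70, -1/140), radius 1/315
The normal forms differ: not equal.


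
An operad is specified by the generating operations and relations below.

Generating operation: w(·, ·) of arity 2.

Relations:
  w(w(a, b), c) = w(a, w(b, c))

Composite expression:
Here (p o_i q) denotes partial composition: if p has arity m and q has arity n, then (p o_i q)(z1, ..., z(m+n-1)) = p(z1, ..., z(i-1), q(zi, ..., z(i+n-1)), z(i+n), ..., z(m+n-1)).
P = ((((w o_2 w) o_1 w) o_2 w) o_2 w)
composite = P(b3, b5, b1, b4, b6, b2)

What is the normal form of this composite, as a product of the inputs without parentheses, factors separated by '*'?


b3 * b5 * b1 * b4 * b6 * b2

Key point: w is associative — brackets drop, the b-order remains.
w(b5, b1) reduces to b5 * b1
w(w(b5, b1), b4) reduces to b5 * b1 * b4
w(b3, w(w(b5, b1), b4)) reduces to b3 * b5 * b1 * b4
w(b6, b2) reduces to b6 * b2
w(w(b3, w(w(b5, b1), b4)), w(b6, b2)) reduces to b3 * b5 * b1 * b4 * b6 * b2


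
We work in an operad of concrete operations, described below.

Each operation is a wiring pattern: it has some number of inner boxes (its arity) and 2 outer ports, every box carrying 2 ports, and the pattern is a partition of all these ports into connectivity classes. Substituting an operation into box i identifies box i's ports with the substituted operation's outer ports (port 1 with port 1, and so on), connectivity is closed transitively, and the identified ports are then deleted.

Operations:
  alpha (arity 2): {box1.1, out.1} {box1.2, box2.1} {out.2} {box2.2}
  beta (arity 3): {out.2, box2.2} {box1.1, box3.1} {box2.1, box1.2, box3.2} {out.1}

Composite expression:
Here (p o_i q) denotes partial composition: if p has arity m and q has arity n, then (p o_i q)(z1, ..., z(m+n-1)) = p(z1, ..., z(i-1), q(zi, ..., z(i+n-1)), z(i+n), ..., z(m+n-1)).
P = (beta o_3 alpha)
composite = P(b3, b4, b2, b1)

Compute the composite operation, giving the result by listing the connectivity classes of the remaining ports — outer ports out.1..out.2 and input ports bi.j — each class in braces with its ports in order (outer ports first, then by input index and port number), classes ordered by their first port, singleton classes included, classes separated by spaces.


{out.1} {out.2, b4.2} {b1.1, b2.2} {b1.2} {b2.1, b3.1} {b3.2, b4.1}


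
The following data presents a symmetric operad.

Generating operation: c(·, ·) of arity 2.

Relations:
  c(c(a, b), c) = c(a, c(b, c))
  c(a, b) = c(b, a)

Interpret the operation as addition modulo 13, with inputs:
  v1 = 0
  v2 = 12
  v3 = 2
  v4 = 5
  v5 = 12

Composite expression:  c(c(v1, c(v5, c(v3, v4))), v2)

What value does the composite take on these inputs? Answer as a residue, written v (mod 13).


5 (mod 13)

c(v3, v4) = 7
c(v5, c(v3, v4)) = 6
c(v1, c(v5, c(v3, v4))) = 6
c(c(v1, c(v5, c(v3, v4))), v2) = 5


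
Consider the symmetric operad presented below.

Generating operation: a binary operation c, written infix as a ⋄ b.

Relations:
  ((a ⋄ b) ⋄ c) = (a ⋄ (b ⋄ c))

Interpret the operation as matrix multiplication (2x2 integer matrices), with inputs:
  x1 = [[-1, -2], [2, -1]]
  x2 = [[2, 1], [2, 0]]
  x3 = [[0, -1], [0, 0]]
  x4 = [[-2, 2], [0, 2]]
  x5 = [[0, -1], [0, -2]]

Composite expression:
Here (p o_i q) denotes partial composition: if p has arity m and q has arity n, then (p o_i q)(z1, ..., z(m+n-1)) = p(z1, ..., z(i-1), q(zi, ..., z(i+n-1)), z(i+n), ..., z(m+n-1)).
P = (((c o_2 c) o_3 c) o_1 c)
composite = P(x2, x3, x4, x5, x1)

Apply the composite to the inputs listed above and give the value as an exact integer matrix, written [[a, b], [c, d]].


[[16, -8], [16, -8]]


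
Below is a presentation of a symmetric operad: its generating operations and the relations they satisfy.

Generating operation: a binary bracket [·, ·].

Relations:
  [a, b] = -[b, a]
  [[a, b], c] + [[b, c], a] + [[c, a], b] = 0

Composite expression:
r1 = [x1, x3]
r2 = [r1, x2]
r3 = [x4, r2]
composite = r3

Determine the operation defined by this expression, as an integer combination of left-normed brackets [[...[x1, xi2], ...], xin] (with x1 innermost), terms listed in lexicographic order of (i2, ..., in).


In the tensor algebra, words opening x1 carry the x1-anchored form.
Composite bracket: [x4, [[x1, x3], x2]]
Expanding via [a, b] = ab - ba: 8 signed words (2^3 = 8).
Collect the words opening with x1:
  x1x3x2x4 (sign -1) contributes -[[[x1, x3], x2], x4]

-[[[x1, x3], x2], x4]


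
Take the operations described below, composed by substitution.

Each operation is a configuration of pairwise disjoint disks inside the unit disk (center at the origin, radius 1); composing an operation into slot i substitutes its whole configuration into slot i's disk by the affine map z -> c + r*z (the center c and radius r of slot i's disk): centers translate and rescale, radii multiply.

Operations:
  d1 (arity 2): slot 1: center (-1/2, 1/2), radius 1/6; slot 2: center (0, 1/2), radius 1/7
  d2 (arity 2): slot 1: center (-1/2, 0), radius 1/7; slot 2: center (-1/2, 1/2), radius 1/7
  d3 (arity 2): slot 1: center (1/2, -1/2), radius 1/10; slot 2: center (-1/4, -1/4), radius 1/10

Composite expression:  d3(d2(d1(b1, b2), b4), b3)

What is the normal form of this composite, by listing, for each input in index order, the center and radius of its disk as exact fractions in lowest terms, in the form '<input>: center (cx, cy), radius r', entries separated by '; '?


Nesting under d3 composes maps z -> c + r*z down each b-path.
input b1: applying the 3 nested substitutions gives center (31/70, -69/140), radius 1/420
input b2: applying the 3 nested substitutions gives center (9/20, -69/140), radius 1/490
input b4: applying the 2 nested substitutions gives center (9/20, -9/20), radius 1/70
input b3: applying the 1 nested substitution gives center (-1/4, -1/4), radius 1/10

b1: center (31/70, -69/140), radius 1/420; b2: center (9/20, -69/140), radius 1/490; b3: center (-1/4, -1/4), radius 1/10; b4: center (9/20, -9/20), radius 1/70


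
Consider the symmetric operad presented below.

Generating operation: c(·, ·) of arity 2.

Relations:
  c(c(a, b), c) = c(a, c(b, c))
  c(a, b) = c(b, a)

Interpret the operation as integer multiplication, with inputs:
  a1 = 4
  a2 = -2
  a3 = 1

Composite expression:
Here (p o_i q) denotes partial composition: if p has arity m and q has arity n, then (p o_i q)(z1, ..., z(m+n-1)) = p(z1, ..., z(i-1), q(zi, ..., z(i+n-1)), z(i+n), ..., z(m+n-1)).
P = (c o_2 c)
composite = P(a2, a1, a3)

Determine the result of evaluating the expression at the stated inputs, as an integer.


c(a1, a3) = 4
c(a2, c(a1, a3)) = -8

-8


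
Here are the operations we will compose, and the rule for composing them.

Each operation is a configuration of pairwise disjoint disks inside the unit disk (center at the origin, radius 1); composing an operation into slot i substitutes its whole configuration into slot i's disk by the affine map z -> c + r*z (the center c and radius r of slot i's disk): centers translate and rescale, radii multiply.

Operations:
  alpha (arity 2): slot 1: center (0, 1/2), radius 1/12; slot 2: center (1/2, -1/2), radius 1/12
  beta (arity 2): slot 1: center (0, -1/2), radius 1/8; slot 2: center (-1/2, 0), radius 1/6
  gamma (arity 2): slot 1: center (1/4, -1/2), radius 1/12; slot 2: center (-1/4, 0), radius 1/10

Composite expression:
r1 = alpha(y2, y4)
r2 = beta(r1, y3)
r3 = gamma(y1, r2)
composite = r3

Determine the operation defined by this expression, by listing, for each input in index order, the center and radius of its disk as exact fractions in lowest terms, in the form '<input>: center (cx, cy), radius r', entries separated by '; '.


y1: center (1/4, -1/2), radius 1/12; y2: center (-1/4, -7/160), radius 1/960; y3: center (-3/10, 0), radius 1/60; y4: center (-39/160, -9/160), radius 1/960

Follow each y-input down from gamma: c' goes to c + r*c', radius to r*r'.
input y1: applying the 1 nested substitution gives center (1/4, -1/2), radius 1/12
input y2: applying the 3 nested substitutions gives center (-1/4, -7/160), radius 1/960
input y4: applying the 3 nested substitutions gives center (-39/160, -9/160), radius 1/960
input y3: applying the 2 nested substitutions gives center (-3/10, 0), radius 1/60


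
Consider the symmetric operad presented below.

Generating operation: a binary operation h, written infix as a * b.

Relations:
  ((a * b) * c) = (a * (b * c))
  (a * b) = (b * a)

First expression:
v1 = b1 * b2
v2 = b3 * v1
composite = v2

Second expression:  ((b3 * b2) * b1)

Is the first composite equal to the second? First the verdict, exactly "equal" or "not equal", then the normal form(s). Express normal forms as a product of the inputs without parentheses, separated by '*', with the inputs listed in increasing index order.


Reducing the first expression gives b1 * b2 * b3
Reducing the second expression gives b1 * b2 * b3
Identical normal forms: equal.

equal: each reduces to b1 * b2 * b3


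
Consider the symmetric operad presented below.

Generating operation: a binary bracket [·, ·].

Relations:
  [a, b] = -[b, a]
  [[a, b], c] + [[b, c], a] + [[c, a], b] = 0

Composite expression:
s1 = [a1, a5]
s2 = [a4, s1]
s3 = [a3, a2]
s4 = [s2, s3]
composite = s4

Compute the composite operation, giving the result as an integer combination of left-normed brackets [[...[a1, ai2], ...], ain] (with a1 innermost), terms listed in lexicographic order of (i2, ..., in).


[[[[a1, a5], a4], a2], a3] - [[[[a1, a5], a4], a3], a2]

Skip Jacobi rewriting: expand, keep a1-initial words, read off terms.
Composite bracket: [[a4, [a1, a5]], [a3, a2]]
Under [a, b] = ab - ba we get 16 signed associative words (2^4 = 16).
Only words starting with a1 matter:
  from a1a5a4a2a3, sign +1: term +[[[[a1, a5], a4], a2], a3]
  from a1a5a4a3a2, sign -1: term -[[[[a1, a5], a4], a3], a2]


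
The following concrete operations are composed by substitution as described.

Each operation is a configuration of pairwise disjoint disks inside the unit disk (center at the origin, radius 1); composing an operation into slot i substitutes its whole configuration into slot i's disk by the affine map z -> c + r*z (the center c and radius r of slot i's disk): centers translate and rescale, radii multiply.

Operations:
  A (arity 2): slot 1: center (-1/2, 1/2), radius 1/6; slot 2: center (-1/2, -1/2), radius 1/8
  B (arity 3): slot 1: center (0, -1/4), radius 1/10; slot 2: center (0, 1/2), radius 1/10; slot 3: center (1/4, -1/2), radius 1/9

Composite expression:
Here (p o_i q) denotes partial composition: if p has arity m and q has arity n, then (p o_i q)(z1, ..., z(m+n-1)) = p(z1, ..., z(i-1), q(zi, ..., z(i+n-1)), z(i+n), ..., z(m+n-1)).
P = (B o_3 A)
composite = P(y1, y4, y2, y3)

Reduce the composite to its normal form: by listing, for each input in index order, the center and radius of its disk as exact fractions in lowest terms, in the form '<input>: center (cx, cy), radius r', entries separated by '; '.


Nesting under B composes maps z -> c + r*z down each y-path.
y1 passes through 1 substitution, ending at center (0, -1/4), radius 1/10
y4 passes through 1 substitution, ending at center (0, 1/2), radius 1/10
y2 passes through 2 substitutions, ending at center (7/36, -4/9), radius 1/54
y3 passes through 2 substitutions, ending at center (7/36, -5/9), radius 1/72

y1: center (0, -1/4), radius 1/10; y2: center (7/36, -4/9), radius 1/54; y3: center (7/36, -5/9), radius 1/72; y4: center (0, 1/2), radius 1/10


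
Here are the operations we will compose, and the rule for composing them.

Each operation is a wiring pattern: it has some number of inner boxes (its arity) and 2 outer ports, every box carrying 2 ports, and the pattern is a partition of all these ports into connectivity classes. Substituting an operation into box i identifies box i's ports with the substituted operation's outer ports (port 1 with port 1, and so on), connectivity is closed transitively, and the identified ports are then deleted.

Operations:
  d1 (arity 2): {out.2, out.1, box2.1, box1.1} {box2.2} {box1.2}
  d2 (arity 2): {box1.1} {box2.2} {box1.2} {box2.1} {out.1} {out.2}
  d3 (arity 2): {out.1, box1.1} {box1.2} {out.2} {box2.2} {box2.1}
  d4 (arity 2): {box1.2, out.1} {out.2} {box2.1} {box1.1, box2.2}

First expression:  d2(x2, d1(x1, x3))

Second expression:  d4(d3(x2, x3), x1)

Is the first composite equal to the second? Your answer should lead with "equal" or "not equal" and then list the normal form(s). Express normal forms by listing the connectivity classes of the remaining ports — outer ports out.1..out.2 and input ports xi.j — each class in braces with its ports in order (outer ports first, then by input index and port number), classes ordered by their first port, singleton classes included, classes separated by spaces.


The first expression reduces to {out.1} {out.2} {x1.1, x3.1} {x1.2} {x2.1} {x2.2} {x3.2}
The second expression reduces to {out.1} {out.2} {x1.1} {x1.2, x2.1} {x2.2} {x3.1} {x3.2}
They disagree, so not equal.

not equal; first: {out.1} {out.2} {x1.1, x3.1} {x1.2} {x2.1} {x2.2} {x3.2}; second: {out.1} {out.2} {x1.1} {x1.2, x2.1} {x2.2} {x3.1} {x3.2}


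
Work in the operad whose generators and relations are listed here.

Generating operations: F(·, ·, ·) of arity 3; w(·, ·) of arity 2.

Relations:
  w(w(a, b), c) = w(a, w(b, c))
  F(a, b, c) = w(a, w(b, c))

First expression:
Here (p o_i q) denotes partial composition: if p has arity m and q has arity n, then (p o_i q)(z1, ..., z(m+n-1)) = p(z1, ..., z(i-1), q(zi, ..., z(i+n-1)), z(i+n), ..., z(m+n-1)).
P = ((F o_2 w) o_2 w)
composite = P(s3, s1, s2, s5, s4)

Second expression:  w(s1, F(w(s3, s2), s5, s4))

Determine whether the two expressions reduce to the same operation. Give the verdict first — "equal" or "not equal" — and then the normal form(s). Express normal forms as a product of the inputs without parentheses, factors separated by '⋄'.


not equal — first s3 ⋄ s1 ⋄ s2 ⋄ s5 ⋄ s4, second s1 ⋄ s3 ⋄ s2 ⋄ s5 ⋄ s4

The first expression, normalized: s3 ⋄ s1 ⋄ s2 ⋄ s5 ⋄ s4
The second expression, normalized: s1 ⋄ s3 ⋄ s2 ⋄ s5 ⋄ s4
They disagree, so not equal.


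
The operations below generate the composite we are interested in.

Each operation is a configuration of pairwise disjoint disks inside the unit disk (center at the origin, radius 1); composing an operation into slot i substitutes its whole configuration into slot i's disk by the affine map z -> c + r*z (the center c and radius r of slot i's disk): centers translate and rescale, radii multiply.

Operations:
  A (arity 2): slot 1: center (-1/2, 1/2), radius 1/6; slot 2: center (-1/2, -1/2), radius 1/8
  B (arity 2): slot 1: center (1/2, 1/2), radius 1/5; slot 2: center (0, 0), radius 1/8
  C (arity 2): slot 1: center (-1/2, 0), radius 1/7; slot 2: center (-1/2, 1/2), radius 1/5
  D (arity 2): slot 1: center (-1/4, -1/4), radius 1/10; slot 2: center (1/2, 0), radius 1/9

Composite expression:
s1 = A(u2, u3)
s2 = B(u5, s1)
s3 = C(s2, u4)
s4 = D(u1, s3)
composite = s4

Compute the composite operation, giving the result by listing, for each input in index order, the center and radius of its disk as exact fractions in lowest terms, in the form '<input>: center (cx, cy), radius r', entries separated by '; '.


Each u-disk chains the slot maps above it in D; radii multiply.
for u1, the 1-step affine chain lands on center (-1/4, -1/4), radius 1/10
for u5, the 3-step affine chain lands on center (19/42, 1/126), radius 1/315
for u2, the 4-step affine chain lands on center (149/336, 1/1008), radius 1/3024
for u3, the 4-step affine chain lands on center (149/336, -1/1008), radius 1/4032
for u4, the 2-step affine chain lands on center (4/9, 1/18), radius 1/45

u1: center (-1/4, -1/4), radius 1/10; u2: center (149/336, 1/1008), radius 1/3024; u3: center (149/336, -1/1008), radius 1/4032; u4: center (4/9, 1/18), radius 1/45; u5: center (19/42, 1/126), radius 1/315


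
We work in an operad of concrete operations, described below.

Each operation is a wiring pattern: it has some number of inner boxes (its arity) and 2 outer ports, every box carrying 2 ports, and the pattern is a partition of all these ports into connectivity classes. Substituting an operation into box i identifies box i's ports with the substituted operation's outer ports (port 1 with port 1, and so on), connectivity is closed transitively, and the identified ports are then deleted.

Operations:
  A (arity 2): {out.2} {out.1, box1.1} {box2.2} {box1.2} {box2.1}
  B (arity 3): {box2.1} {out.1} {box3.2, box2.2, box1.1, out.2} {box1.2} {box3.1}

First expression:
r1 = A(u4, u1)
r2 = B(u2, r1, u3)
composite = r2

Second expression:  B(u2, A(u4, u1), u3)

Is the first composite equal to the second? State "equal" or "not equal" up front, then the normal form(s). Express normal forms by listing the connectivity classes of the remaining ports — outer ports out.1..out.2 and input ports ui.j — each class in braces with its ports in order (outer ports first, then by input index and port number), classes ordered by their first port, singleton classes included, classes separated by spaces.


equal: each reduces to {out.1} {out.2, u2.1, u3.2} {u1.1} {u1.2} {u2.2} {u3.1} {u4.1} {u4.2}

The first expression, normalized: {out.1} {out.2, u2.1, u3.2} {u1.1} {u1.2} {u2.2} {u3.1} {u4.1} {u4.2}
The second expression, normalized: {out.1} {out.2, u2.1, u3.2} {u1.1} {u1.2} {u2.2} {u3.1} {u4.1} {u4.2}
The forms coincide; equal.


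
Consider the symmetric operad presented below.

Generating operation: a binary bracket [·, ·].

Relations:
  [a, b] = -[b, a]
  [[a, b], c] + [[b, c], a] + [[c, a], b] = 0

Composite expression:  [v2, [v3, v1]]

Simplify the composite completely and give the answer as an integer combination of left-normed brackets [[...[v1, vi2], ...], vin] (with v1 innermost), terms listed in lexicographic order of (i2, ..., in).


[[v1, v3], v2]

Antisymmetry and Jacobi reduce to v1-anchored left-normed brackets.
Composite bracket: [v2, [v3, v1]]
Expanding via [a, b] = ab - ba: 4 signed words (2^2 = 4).
The v1-initial words carry the normal form:
  sign of v1v3v2 is +1, so it contributes +[[v1, v3], v2]


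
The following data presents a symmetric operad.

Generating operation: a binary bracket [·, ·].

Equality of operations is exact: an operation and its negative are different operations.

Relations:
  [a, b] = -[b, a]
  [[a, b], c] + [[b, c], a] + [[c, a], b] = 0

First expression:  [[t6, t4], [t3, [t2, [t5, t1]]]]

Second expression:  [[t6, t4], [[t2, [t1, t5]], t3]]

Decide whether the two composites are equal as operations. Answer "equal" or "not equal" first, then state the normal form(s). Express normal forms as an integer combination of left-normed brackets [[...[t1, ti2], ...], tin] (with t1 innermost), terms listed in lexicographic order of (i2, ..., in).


equal: each reduces to -[[[[[t1, t5], t2], t3], t4], t6] + [[[[[t1, t5], t2], t3], t6], t4]

Normal form of the first expression: -[[[[[t1, t5], t2], t3], t4], t6] + [[[[[t1, t5], t2], t3], t6], t4]
Normal form of the second expression: -[[[[[t1, t5], t2], t3], t4], t6] + [[[[[t1, t5], t2], t3], t6], t4]
The normal forms match — equal.


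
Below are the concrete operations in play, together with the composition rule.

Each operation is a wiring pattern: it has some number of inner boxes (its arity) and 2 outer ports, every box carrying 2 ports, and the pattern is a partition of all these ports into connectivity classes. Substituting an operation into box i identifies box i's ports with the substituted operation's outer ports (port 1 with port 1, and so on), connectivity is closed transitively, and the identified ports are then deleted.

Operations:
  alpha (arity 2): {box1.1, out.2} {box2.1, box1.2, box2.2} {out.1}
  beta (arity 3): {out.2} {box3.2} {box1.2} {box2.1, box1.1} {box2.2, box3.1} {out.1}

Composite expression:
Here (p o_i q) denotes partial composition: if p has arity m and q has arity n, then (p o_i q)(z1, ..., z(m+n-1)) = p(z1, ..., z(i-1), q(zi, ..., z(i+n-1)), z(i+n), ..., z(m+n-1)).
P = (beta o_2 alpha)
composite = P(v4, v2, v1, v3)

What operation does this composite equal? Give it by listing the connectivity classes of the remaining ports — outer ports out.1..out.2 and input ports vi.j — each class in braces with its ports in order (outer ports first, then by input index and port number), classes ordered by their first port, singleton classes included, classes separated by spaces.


Connectivity passes through glued beta-boundaries; trace each wire chain.
after alpha, the pattern on (v2, v1) reads {out.1} {out.2, v2.1} {v1.1, v1.2, v2.2} (out.j = its outer ports)
after beta, the pattern on (v4, v2, v1, v3) reads {out.1} {out.2} {v1.1, v1.2, v2.2} {v2.1, v3.1} {v3.2} {v4.1} {v4.2} (out.j = its outer ports)

{out.1} {out.2} {v1.1, v1.2, v2.2} {v2.1, v3.1} {v3.2} {v4.1} {v4.2}


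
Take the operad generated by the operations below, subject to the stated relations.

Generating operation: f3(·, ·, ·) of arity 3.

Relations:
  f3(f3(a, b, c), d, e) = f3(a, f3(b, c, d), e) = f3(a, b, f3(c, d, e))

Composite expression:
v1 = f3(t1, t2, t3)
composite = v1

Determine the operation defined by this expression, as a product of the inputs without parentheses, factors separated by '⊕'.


Under associativity of f3, the answer is the t's in reading order.
f3(t1, t2, t3) linearizes to t1 ⊕ t2 ⊕ t3

t1 ⊕ t2 ⊕ t3


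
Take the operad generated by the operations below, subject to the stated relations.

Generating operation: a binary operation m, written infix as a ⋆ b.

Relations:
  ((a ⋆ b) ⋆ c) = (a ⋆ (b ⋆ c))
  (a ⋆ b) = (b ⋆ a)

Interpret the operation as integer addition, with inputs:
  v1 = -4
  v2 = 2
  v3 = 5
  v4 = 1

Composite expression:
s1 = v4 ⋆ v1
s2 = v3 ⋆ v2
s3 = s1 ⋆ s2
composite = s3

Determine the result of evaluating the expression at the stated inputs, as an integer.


4

(v4 ⋆ v1) = -3
(v3 ⋆ v2) = 7
((v4 ⋆ v1) ⋆ (v3 ⋆ v2)) = 4


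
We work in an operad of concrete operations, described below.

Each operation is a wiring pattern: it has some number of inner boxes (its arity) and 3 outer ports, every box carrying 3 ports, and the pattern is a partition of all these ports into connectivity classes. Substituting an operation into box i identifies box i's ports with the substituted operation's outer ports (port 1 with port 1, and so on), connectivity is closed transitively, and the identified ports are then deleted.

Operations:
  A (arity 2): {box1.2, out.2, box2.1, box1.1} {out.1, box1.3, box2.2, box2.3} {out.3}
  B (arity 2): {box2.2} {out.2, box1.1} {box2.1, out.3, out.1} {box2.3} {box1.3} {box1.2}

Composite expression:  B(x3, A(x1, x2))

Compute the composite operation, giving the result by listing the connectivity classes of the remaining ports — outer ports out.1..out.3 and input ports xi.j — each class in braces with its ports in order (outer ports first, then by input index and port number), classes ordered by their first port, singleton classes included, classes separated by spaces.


{out.1, out.3, x1.3, x2.2, x2.3} {out.2, x3.1} {x1.1, x1.2, x2.1} {x3.2} {x3.3}

Substituting into B glues patterns; closure does the rest.
the subtree at A composes to {out.1, x1.3, x2.2, x2.3} {out.2, x1.1, x1.2, x2.1} {out.3} on (x1, x2); out.j = own outer ports
the subtree at B composes to {out.1, out.3, x1.3, x2.2, x2.3} {out.2, x3.1} {x1.1, x1.2, x2.1} {x3.2} {x3.3} on (x3, x1, x2); out.j = own outer ports


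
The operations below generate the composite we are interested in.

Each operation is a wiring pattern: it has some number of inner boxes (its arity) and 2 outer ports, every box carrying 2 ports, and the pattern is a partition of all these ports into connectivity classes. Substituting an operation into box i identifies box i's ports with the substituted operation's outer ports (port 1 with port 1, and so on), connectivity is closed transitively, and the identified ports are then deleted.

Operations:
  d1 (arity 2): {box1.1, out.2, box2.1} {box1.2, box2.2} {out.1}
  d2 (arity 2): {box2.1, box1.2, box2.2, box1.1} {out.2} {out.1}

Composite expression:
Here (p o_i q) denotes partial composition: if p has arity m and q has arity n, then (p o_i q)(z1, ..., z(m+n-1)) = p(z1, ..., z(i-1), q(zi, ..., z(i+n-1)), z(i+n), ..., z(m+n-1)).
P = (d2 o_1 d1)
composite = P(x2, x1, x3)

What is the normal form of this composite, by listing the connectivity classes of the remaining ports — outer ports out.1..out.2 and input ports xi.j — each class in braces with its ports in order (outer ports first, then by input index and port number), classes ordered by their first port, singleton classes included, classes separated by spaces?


{out.1} {out.2} {x1.1, x2.1, x3.1, x3.2} {x1.2, x2.2}


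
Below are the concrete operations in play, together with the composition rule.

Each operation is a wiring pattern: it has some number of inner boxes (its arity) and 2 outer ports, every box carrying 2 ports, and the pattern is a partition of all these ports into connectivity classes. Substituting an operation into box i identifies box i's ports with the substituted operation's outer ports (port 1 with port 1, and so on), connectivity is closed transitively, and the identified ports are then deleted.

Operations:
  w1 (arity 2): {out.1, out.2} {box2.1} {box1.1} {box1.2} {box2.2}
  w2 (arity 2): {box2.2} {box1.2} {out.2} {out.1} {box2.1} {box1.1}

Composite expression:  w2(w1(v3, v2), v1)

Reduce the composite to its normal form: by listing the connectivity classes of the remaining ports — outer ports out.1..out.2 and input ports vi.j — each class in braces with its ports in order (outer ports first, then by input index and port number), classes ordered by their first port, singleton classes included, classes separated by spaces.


{out.1} {out.2} {v1.1} {v1.2} {v2.1} {v2.2} {v3.1} {v3.2}


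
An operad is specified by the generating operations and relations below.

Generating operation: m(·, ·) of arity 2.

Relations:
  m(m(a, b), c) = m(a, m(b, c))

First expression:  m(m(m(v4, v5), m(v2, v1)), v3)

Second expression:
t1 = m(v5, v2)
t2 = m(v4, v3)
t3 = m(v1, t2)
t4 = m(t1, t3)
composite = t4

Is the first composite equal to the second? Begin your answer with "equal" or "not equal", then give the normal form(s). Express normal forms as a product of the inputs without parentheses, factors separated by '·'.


The first composite normalizes to v4 · v5 · v2 · v1 · v3
The second composite normalizes to v5 · v2 · v1 · v4 · v3
The forms do not match — not equal.

not equal — first v4 · v5 · v2 · v1 · v3, second v5 · v2 · v1 · v4 · v3


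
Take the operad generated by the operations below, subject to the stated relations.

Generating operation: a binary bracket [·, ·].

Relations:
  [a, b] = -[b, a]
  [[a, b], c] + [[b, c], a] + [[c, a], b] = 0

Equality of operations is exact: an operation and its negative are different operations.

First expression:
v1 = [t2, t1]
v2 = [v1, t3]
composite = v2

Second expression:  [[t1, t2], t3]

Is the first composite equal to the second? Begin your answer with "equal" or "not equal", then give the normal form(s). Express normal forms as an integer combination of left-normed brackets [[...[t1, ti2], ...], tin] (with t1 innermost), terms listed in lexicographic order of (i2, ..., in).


not equal: they reduce to -[[t1, t2], t3] and [[t1, t2], t3]

Normal form of the first expression: -[[t1, t2], t3]
Normal form of the second expression: [[t1, t2], t3]
Distinct normal forms: not equal.


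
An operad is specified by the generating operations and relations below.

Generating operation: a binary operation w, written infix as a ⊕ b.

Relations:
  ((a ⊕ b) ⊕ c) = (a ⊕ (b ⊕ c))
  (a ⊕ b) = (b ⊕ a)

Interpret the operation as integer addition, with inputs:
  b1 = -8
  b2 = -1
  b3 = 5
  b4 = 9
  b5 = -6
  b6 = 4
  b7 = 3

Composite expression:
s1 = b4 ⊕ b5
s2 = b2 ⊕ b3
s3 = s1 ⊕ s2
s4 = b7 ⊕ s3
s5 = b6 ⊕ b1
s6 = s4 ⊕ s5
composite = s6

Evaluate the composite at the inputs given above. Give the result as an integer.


6

(b4 ⊕ b5) = 3
(b2 ⊕ b3) = 4
((b4 ⊕ b5) ⊕ (b2 ⊕ b3)) = 7
(b7 ⊕ ((b4 ⊕ b5) ⊕ (b2 ⊕ b3))) = 10
(b6 ⊕ b1) = -4
((b7 ⊕ ((b4 ⊕ b5) ⊕ (b2 ⊕ b3))) ⊕ (b6 ⊕ b1)) = 6
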